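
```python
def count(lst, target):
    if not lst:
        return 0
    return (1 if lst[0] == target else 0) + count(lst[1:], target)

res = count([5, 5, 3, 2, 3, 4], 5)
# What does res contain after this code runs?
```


count([5, 5, 3, 2, 3, 4], 5)
lst[0]=5 == 5: 1 + count([5, 3, 2, 3, 4], 5)
lst[0]=5 == 5: 1 + count([3, 2, 3, 4], 5)
lst[0]=3 != 5: 0 + count([2, 3, 4], 5)
lst[0]=2 != 5: 0 + count([3, 4], 5)
lst[0]=3 != 5: 0 + count([4], 5)
lst[0]=4 != 5: 0 + count([], 5)
= 2


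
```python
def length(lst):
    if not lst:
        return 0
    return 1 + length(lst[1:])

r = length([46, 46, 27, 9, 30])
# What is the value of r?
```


length([46, 46, 27, 9, 30])
= 1 + length([46, 27, 9, 30])
= 1 + 1 + length([27, 9, 30])
= 1 + 1 + 1 + length([9, 30])
= 1 + 1 + 1 + 1 + length([30])
= 1 + 1 + 1 + 1 + 1 + length([])
= 1 + 1 + 1 + 1 + 1 + 0
= 5


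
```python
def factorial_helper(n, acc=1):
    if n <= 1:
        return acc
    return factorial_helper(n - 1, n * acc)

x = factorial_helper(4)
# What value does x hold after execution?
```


factorial_helper(4, 1)
= factorial_helper(3, 4 * 1) = factorial_helper(3, 4)
= factorial_helper(2, 3 * 4) = factorial_helper(2, 12)
= factorial_helper(1, 2 * 12) = factorial_helper(1, 24)
n <= 1, return acc = 24


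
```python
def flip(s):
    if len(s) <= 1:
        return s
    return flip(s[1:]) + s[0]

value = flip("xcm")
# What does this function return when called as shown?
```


flip("xcm")
= flip("cm") + "x"
= flip("m") + "c" + "x"
= "m" + "c" + "x"
= "mcx"


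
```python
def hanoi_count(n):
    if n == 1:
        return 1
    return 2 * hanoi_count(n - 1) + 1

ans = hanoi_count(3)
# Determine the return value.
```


hanoi_count(3)
= 2 * hanoi_count(2) + 1
= 2 * (2 * hanoi_count(1) + 1) + 1
Now compute bottom-up:
hanoi_count(1) = 1
hanoi_count(2) = 2 * 1 + 1 = 3
hanoi_count(3) = 2 * 3 + 1 = 7
= 7


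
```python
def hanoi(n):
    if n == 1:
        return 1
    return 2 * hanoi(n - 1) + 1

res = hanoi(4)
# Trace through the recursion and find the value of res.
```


hanoi(4)
= 2 * hanoi(3) + 1
= 2 * (2 * hanoi(2) + 1) + 1
= 2 * (2 * (2 * hanoi(1) + 1) + 1) + 1
Now compute bottom-up:
hanoi(1) = 1
hanoi(2) = 2 * 1 + 1 = 3
hanoi(3) = 2 * 3 + 1 = 7
hanoi(4) = 2 * 7 + 1 = 15
= 15


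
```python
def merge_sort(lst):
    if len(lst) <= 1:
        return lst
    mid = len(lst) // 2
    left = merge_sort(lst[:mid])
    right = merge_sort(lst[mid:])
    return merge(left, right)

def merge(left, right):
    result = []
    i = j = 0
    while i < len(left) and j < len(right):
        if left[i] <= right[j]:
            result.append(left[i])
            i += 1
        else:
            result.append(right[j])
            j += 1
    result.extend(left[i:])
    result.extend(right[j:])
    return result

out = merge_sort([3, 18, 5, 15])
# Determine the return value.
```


merge_sort([3, 18, 5, 15])
Split into [3, 18] and [5, 15]
Left sorted: [3, 18]
Right sorted: [5, 15]
Merge [3, 18] and [5, 15]
= [3, 5, 15, 18]


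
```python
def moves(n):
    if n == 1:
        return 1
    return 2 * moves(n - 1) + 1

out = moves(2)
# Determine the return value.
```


moves(2)
= 2 * moves(1) + 1
Now compute bottom-up:
moves(1) = 1
moves(2) = 2 * 1 + 1 = 3
= 3


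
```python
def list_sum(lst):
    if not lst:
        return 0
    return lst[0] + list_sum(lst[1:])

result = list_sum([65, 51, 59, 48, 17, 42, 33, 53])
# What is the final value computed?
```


list_sum([65, 51, 59, 48, 17, 42, 33, 53])
= 65 + list_sum([51, 59, 48, 17, 42, 33, 53])
= 65 + 51 + list_sum([59, 48, 17, 42, 33, 53])
= 65 + 51 + 59 + list_sum([48, 17, 42, 33, 53])
= 65 + 51 + 59 + 48 + list_sum([17, 42, 33, 53])
= 65 + 51 + 59 + 48 + 17 + list_sum([42, 33, 53])
= 65 + 51 + 59 + 48 + 17 + 42 + list_sum([33, 53])
= 65 + 51 + 59 + 48 + 17 + 42 + 33 + list_sum([53])
= 65 + 51 + 59 + 48 + 17 + 42 + 33 + 53 + list_sum([])
= 65 + 51 + 59 + 48 + 17 + 42 + 33 + 53 + 0
= 368


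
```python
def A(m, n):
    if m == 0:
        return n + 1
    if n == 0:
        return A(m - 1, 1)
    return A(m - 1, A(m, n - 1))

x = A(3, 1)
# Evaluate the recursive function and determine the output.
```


A(3, 1)
= A(2, A(3, 0))
First compute A(3, 0) = 5
= A(2, 5)
= 13


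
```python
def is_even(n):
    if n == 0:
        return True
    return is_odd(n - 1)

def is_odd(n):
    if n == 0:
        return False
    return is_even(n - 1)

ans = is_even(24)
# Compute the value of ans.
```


is_even(24)
= is_odd(23)
= is_even(22)
= is_odd(21)
= is_even(20)
= is_odd(19)
= is_even(18)
= is_odd(17)
= is_even(16)
= is_odd(15)
= is_even(14)
= is_odd(13)
= is_even(12)
= is_odd(11)
= is_even(10)
= is_odd(9)
= is_even(8)
= is_odd(7)
= is_even(6)
= is_odd(5)
= is_even(4)
= is_odd(3)
= is_even(2)
= is_odd(1)
= is_even(0)
n == 0: return True
= True


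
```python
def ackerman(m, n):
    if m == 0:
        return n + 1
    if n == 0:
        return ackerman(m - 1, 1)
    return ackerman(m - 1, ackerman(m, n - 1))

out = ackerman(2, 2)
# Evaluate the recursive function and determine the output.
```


ackerman(2, 2)
= ackerman(1, ackerman(2, 1))
First compute ackerman(2, 1) = 5
= ackerman(1, 5)
= 7


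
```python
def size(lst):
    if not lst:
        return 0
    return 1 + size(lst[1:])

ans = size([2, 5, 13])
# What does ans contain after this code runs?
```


size([2, 5, 13])
= 1 + size([5, 13])
= 1 + 1 + size([13])
= 1 + 1 + 1 + size([])
= 1 + 1 + 1 + 0
= 3


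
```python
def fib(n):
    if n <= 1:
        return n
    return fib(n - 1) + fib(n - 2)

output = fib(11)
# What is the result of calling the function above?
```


fib(11)
= fib(10) + fib(9)
= (fib(9) + fib(8)) + fib(9)
Computing bottom-up: fib(0)=0, fib(1)=1, fib(2)=1, fib(3)=2, fib(4)=3, fib(5)=5, fib(6)=8, fib(7)=13, fib(8)=21, fib(9)=34, fib(10)=55, fib(11)=89
= 89


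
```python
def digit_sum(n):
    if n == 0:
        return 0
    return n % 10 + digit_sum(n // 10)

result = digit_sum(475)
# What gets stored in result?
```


digit_sum(475)
= 5 + digit_sum(47)
= 5 + 7 + digit_sum(4)
= 5 + 7 + 4 + digit_sum(0)
= 5 + 7 + 4 + 0
= 16


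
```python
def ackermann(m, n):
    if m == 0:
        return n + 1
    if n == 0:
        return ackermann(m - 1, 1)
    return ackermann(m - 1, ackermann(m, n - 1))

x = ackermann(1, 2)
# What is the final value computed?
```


ackermann(1, 2)
= ackermann(0, ackermann(1, 1))
First compute ackermann(1, 1) = 3
= ackermann(0, 3)
= 4


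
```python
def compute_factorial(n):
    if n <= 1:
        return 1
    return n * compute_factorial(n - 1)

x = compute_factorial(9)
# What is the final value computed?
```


compute_factorial(9)
= 9 * compute_factorial(8)
= 9 * 8 * compute_factorial(7)
= 9 * 8 * 7 * compute_factorial(6)
= 9 * 8 * 7 * 6 * compute_factorial(5)
= 9 * 8 * 7 * 6 * 5 * compute_factorial(4)
= 9 * 8 * 7 * 6 * 5 * 4 * compute_factorial(3)
= 9 * 8 * 7 * 6 * 5 * 4 * 3 * compute_factorial(2)
= 9 * 8 * 7 * 6 * 5 * 4 * 3 * 2 * compute_factorial(1)
= 9 * 8 * 7 * 6 * 5 * 4 * 3 * 2 * 1
= 362880


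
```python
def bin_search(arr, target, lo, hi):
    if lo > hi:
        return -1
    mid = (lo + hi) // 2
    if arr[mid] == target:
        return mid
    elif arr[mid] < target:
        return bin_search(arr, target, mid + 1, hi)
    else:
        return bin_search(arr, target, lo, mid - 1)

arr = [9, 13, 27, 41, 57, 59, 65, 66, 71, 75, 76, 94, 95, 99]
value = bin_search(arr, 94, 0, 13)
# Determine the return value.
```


bin_search(arr, 94, 0, 13)
lo=0, hi=13, mid=6, arr[mid]=65
65 < 94, search right half
lo=7, hi=13, mid=10, arr[mid]=76
76 < 94, search right half
lo=11, hi=13, mid=12, arr[mid]=95
95 > 94, search left half
lo=11, hi=11, mid=11, arr[mid]=94
arr[11] == 94, found at index 11
= 11


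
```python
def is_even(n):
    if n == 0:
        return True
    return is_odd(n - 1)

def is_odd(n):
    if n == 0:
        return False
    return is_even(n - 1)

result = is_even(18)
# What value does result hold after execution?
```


is_even(18)
= is_odd(17)
= is_even(16)
= is_odd(15)
= is_even(14)
= is_odd(13)
= is_even(12)
= is_odd(11)
= is_even(10)
= is_odd(9)
= is_even(8)
= is_odd(7)
= is_even(6)
= is_odd(5)
= is_even(4)
= is_odd(3)
= is_even(2)
= is_odd(1)
= is_even(0)
n == 0: return True
= True


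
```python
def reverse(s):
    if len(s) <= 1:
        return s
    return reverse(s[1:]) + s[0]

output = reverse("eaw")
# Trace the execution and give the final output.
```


reverse("eaw")
= reverse("aw") + "e"
= reverse("w") + "a" + "e"
= "w" + "a" + "e"
= "wae"


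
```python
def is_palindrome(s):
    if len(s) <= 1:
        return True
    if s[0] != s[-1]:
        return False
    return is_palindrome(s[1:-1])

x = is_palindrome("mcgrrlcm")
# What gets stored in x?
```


is_palindrome("mcgrrlcm")
"mcgrrlcm": s[0]='m' == s[-1]='m' -> is_palindrome("cgrrlc")
"cgrrlc": s[0]='c' == s[-1]='c' -> is_palindrome("grrl")
"grrl": s[0]='g' != s[-1]='l' -> False
= False


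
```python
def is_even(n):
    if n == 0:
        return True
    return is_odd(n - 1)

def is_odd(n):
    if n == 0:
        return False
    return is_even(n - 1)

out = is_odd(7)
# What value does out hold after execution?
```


is_odd(7)
= is_even(6)
= is_odd(5)
= is_even(4)
= is_odd(3)
= is_even(2)
= is_odd(1)
= is_even(0)
n == 0: return True
= True


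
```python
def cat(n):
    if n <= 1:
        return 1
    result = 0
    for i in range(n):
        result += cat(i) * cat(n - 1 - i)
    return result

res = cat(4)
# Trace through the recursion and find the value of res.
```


cat(4)
= sum of cat(i) * cat(4-1-i) for i in 0..3
First compute sub-values bottom-up:
  cat(0) = 1, cat(1) = 1
  cat(2) = 1*1 + 1*1 = 2
  cat(3) = 1*2 + 1*1 + 2*1 = 5
Now cat(4):
  cat(0)*cat(3) = 1*5 = 5
  cat(1)*cat(2) = 1*2 = 2
  cat(2)*cat(1) = 2*1 = 2
  cat(3)*cat(0) = 5*1 = 5
= 5 + 2 + 2 + 5
= 14


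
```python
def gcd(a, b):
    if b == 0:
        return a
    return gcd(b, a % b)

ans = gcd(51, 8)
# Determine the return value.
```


gcd(51, 8)
= gcd(8, 51 % 8) = gcd(8, 3)
= gcd(3, 8 % 3) = gcd(3, 2)
= gcd(2, 3 % 2) = gcd(2, 1)
= gcd(1, 2 % 1) = gcd(1, 0)
b == 0, return a = 1


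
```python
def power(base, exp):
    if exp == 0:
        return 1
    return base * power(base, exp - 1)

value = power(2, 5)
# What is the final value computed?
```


power(2, 5)
= 2 * power(2, 4)
= 2 * 2 * power(2, 3)
= 2 * 2 * 2 * power(2, 2)
= 2 * 2 * 2 * 2 * power(2, 1)
= 2 * 2 * 2 * 2 * 2 * power(2, 0)
= 2 * 2 * 2 * 2 * 2 * 1
= 32


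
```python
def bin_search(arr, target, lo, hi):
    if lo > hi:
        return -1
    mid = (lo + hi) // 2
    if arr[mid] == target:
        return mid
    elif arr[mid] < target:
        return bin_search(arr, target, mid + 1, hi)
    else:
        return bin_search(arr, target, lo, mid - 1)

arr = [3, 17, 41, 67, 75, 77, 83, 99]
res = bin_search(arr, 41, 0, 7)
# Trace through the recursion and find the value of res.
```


bin_search(arr, 41, 0, 7)
lo=0, hi=7, mid=3, arr[mid]=67
67 > 41, search left half
lo=0, hi=2, mid=1, arr[mid]=17
17 < 41, search right half
lo=2, hi=2, mid=2, arr[mid]=41
arr[2] == 41, found at index 2
= 2


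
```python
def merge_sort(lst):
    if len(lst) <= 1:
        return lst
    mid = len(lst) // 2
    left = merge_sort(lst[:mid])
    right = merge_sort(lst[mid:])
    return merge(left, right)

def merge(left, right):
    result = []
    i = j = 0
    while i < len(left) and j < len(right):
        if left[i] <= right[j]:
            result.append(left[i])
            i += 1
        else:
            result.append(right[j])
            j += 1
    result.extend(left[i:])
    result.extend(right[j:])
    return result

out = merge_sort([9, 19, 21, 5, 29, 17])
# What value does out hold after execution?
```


merge_sort([9, 19, 21, 5, 29, 17])
Split into [9, 19, 21] and [5, 29, 17]
Left sorted: [9, 19, 21]
Right sorted: [5, 17, 29]
Merge [9, 19, 21] and [5, 17, 29]
= [5, 9, 17, 19, 21, 29]


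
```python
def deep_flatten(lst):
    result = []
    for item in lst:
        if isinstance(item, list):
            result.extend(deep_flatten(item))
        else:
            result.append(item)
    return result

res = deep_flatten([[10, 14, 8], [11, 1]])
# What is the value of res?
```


deep_flatten([[10, 14, 8], [11, 1]])
Processing each element:
  [10, 14, 8] is a list -> deep_flatten recursively -> [10, 14, 8]
  [11, 1] is a list -> deep_flatten recursively -> [11, 1]
= [10, 14, 8, 11, 1]


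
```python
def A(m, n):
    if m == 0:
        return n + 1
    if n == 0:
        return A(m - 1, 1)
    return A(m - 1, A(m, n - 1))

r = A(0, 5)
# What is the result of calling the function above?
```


A(0, 5)
m == 0: return 5 + 1 = 6
= 6


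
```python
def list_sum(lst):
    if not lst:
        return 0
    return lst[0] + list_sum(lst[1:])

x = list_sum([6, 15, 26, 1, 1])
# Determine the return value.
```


list_sum([6, 15, 26, 1, 1])
= 6 + list_sum([15, 26, 1, 1])
= 6 + 15 + list_sum([26, 1, 1])
= 6 + 15 + 26 + list_sum([1, 1])
= 6 + 15 + 26 + 1 + list_sum([1])
= 6 + 15 + 26 + 1 + 1 + list_sum([])
= 6 + 15 + 26 + 1 + 1 + 0
= 49


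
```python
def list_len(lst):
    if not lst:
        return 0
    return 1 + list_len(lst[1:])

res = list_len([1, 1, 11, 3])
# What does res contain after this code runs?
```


list_len([1, 1, 11, 3])
= 1 + list_len([1, 11, 3])
= 1 + 1 + list_len([11, 3])
= 1 + 1 + 1 + list_len([3])
= 1 + 1 + 1 + 1 + list_len([])
= 1 + 1 + 1 + 1 + 0
= 4


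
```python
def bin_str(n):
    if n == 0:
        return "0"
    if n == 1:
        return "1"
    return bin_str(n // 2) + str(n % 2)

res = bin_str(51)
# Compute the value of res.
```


bin_str(51)
= bin_str(25) + "1"
= bin_str(12) + "1" + "1"
= bin_str(6) + "0" + "1" + "1"
= bin_str(3) + "0" + "0" + "1" + "1"
= bin_str(1) + "1" + "0" + "0" + "1" + "1"
= "1" + "1" + "0" + "0" + "1" + "1"
= "110011"


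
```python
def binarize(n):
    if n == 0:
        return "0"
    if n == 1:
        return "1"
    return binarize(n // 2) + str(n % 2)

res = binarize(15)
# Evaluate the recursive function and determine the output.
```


binarize(15)
= binarize(7) + "1"
= binarize(3) + "1" + "1"
= binarize(1) + "1" + "1" + "1"
= "1" + "1" + "1" + "1"
= "1111"


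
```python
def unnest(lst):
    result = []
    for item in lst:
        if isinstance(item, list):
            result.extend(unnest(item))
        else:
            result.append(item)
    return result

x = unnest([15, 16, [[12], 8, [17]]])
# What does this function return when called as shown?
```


unnest([15, 16, [[12], 8, [17]]])
Processing each element:
  15 is not a list -> append 15
  16 is not a list -> append 16
  [[12], 8, [17]] is a list -> unnest recursively -> [12, 8, 17]
= [15, 16, 12, 8, 17]


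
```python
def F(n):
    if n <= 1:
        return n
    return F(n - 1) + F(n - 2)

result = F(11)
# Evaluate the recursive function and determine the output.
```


F(11)
= F(10) + F(9)
= (F(9) + F(8)) + F(9)
Computing bottom-up: F(0)=0, F(1)=1, F(2)=1, F(3)=2, F(4)=3, F(5)=5, F(6)=8, F(7)=13, F(8)=21, F(9)=34, F(10)=55, F(11)=89
= 89


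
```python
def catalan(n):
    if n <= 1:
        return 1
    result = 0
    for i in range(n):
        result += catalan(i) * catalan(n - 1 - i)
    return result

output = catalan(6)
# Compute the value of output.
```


catalan(6)
= sum of catalan(i) * catalan(6-1-i) for i in 0..5
First compute sub-values bottom-up:
  catalan(0) = 1, catalan(1) = 1
  catalan(2) = 1*1 + 1*1 = 2
  catalan(3) = 1*2 + 1*1 + 2*1 = 5
  catalan(4) = 1*5 + 1*2 + 2*1 + 5*1 = 14
  catalan(5) = 1*14 + 1*5 + 2*2 + 5*1 + 14*1 = 42
Now catalan(6):
  catalan(0)*catalan(5) = 1*42 = 42
  catalan(1)*catalan(4) = 1*14 = 14
  catalan(2)*catalan(3) = 2*5 = 10
  catalan(3)*catalan(2) = 5*2 = 10
  catalan(4)*catalan(1) = 14*1 = 14
  catalan(5)*catalan(0) = 42*1 = 42
= 42 + 14 + 10 + 10 + 14 + 42
= 132


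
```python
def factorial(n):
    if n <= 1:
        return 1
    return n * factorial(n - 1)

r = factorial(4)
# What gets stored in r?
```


factorial(4)
= 4 * factorial(3)
= 4 * 3 * factorial(2)
= 4 * 3 * 2 * factorial(1)
= 4 * 3 * 2 * 1
= 24


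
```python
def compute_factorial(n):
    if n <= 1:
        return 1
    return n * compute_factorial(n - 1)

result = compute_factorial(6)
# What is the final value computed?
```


compute_factorial(6)
= 6 * compute_factorial(5)
= 6 * 5 * compute_factorial(4)
= 6 * 5 * 4 * compute_factorial(3)
= 6 * 5 * 4 * 3 * compute_factorial(2)
= 6 * 5 * 4 * 3 * 2 * compute_factorial(1)
= 6 * 5 * 4 * 3 * 2 * 1
= 720


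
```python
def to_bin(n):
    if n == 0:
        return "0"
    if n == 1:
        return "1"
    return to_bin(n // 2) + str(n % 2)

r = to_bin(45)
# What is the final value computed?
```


to_bin(45)
= to_bin(22) + "1"
= to_bin(11) + "0" + "1"
= to_bin(5) + "1" + "0" + "1"
= to_bin(2) + "1" + "1" + "0" + "1"
= to_bin(1) + "0" + "1" + "1" + "0" + "1"
= "1" + "0" + "1" + "1" + "0" + "1"
= "101101"


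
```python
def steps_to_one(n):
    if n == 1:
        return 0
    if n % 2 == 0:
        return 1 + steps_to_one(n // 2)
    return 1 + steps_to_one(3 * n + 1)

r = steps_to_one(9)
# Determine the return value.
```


steps_to_one(9)
9 is odd -> 3*9+1 = 28 -> steps_to_one(28)
28 is even -> steps_to_one(14)
14 is even -> steps_to_one(7)
7 is odd -> 3*7+1 = 22 -> steps_to_one(22)
22 is even -> steps_to_one(11)
11 is odd -> 3*11+1 = 34 -> steps_to_one(34)
34 is even -> steps_to_one(17)
17 is odd -> 3*17+1 = 52 -> steps_to_one(52)
52 is even -> steps_to_one(26)
26 is even -> steps_to_one(13)
13 is odd -> 3*13+1 = 40 -> steps_to_one(40)
40 is even -> steps_to_one(20)
20 is even -> steps_to_one(10)
10 is even -> steps_to_one(5)
5 is odd -> 3*5+1 = 16 -> steps_to_one(16)
16 is even -> steps_to_one(8)
8 is even -> steps_to_one(4)
4 is even -> steps_to_one(2)
2 is even -> steps_to_one(1)
Reached 1 after 19 steps
= 19


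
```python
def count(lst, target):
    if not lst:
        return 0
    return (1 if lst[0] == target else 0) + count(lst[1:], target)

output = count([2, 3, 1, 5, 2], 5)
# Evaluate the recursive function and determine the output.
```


count([2, 3, 1, 5, 2], 5)
lst[0]=2 != 5: 0 + count([3, 1, 5, 2], 5)
lst[0]=3 != 5: 0 + count([1, 5, 2], 5)
lst[0]=1 != 5: 0 + count([5, 2], 5)
lst[0]=5 == 5: 1 + count([2], 5)
lst[0]=2 != 5: 0 + count([], 5)
= 1


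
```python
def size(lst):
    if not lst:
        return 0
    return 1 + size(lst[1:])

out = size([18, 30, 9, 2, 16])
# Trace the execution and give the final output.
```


size([18, 30, 9, 2, 16])
= 1 + size([30, 9, 2, 16])
= 1 + 1 + size([9, 2, 16])
= 1 + 1 + 1 + size([2, 16])
= 1 + 1 + 1 + 1 + size([16])
= 1 + 1 + 1 + 1 + 1 + size([])
= 1 + 1 + 1 + 1 + 1 + 0
= 5


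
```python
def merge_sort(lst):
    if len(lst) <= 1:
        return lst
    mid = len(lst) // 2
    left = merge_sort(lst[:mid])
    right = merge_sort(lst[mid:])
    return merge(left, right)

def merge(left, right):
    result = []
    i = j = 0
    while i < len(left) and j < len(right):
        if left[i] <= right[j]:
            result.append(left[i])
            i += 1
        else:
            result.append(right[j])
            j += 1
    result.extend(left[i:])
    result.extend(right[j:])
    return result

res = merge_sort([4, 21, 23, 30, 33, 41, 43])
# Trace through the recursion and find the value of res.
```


merge_sort([4, 21, 23, 30, 33, 41, 43])
Split into [4, 21, 23] and [30, 33, 41, 43]
Left sorted: [4, 21, 23]
Right sorted: [30, 33, 41, 43]
Merge [4, 21, 23] and [30, 33, 41, 43]
= [4, 21, 23, 30, 33, 41, 43]


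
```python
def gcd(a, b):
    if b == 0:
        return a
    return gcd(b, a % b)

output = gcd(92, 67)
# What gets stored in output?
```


gcd(92, 67)
= gcd(67, 92 % 67) = gcd(67, 25)
= gcd(25, 67 % 25) = gcd(25, 17)
= gcd(17, 25 % 17) = gcd(17, 8)
= gcd(8, 17 % 8) = gcd(8, 1)
= gcd(1, 8 % 1) = gcd(1, 0)
b == 0, return a = 1


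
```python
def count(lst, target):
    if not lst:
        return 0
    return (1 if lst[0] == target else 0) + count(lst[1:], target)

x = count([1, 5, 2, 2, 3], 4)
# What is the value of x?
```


count([1, 5, 2, 2, 3], 4)
lst[0]=1 != 4: 0 + count([5, 2, 2, 3], 4)
lst[0]=5 != 4: 0 + count([2, 2, 3], 4)
lst[0]=2 != 4: 0 + count([2, 3], 4)
lst[0]=2 != 4: 0 + count([3], 4)
lst[0]=3 != 4: 0 + count([], 4)
= 0


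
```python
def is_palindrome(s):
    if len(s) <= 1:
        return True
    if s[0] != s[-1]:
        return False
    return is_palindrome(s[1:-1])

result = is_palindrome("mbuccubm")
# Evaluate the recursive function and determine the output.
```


is_palindrome("mbuccubm")
"mbuccubm": s[0]='m' == s[-1]='m' -> is_palindrome("buccub")
"buccub": s[0]='b' == s[-1]='b' -> is_palindrome("uccu")
"uccu": s[0]='u' == s[-1]='u' -> is_palindrome("cc")
"cc": s[0]='c' == s[-1]='c' -> is_palindrome("")
"": len <= 1 -> True
= True


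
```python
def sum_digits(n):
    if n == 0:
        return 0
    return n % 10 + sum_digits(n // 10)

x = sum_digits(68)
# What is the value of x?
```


sum_digits(68)
= 8 + sum_digits(6)
= 8 + 6 + sum_digits(0)
= 8 + 6 + 0
= 14


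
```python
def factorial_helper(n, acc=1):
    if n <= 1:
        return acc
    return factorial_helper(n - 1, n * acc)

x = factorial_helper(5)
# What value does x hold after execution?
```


factorial_helper(5, 1)
= factorial_helper(4, 5 * 1) = factorial_helper(4, 5)
= factorial_helper(3, 4 * 5) = factorial_helper(3, 20)
= factorial_helper(2, 3 * 20) = factorial_helper(2, 60)
= factorial_helper(1, 2 * 60) = factorial_helper(1, 120)
n <= 1, return acc = 120


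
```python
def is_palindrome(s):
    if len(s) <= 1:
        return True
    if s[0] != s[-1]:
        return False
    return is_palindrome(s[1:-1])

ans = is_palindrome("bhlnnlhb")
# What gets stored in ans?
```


is_palindrome("bhlnnlhb")
"bhlnnlhb": s[0]='b' == s[-1]='b' -> is_palindrome("hlnnlh")
"hlnnlh": s[0]='h' == s[-1]='h' -> is_palindrome("lnnl")
"lnnl": s[0]='l' == s[-1]='l' -> is_palindrome("nn")
"nn": s[0]='n' == s[-1]='n' -> is_palindrome("")
"": len <= 1 -> True
= True


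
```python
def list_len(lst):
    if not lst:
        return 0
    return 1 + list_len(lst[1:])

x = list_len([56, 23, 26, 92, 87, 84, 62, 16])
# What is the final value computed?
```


list_len([56, 23, 26, 92, 87, 84, 62, 16])
= 1 + list_len([23, 26, 92, 87, 84, 62, 16])
= 1 + 1 + list_len([26, 92, 87, 84, 62, 16])
= 1 + 1 + 1 + list_len([92, 87, 84, 62, 16])
= 1 + 1 + 1 + 1 + list_len([87, 84, 62, 16])
= 1 + 1 + 1 + 1 + 1 + list_len([84, 62, 16])
= 1 + 1 + 1 + 1 + 1 + 1 + list_len([62, 16])
= 1 + 1 + 1 + 1 + 1 + 1 + 1 + list_len([16])
= 1 + 1 + 1 + 1 + 1 + 1 + 1 + 1 + list_len([])
= 1 + 1 + 1 + 1 + 1 + 1 + 1 + 1 + 0
= 8


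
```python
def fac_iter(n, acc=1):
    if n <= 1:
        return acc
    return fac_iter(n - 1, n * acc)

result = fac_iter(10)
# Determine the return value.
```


fac_iter(10, 1)
= fac_iter(9, 10 * 1) = fac_iter(9, 10)
= fac_iter(8, 9 * 10) = fac_iter(8, 90)
= fac_iter(7, 8 * 90) = fac_iter(7, 720)
= fac_iter(6, 7 * 720) = fac_iter(6, 5040)
= fac_iter(5, 6 * 5040) = fac_iter(5, 30240)
= fac_iter(4, 5 * 30240) = fac_iter(4, 151200)
= fac_iter(3, 4 * 151200) = fac_iter(3, 604800)
= fac_iter(2, 3 * 604800) = fac_iter(2, 1814400)
= fac_iter(1, 2 * 1814400) = fac_iter(1, 3628800)
n <= 1, return acc = 3628800


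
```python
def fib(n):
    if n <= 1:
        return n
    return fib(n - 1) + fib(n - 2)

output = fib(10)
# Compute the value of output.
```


fib(10)
= fib(9) + fib(8)
= (fib(8) + fib(7)) + fib(8)
Computing bottom-up: fib(0)=0, fib(1)=1, fib(2)=1, fib(3)=2, fib(4)=3, fib(5)=5, fib(6)=8, fib(7)=13, fib(8)=21, fib(9)=34, fib(10)=55
= 55


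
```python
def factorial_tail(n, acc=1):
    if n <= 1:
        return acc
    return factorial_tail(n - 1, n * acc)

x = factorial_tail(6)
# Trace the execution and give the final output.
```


factorial_tail(6, 1)
= factorial_tail(5, 6 * 1) = factorial_tail(5, 6)
= factorial_tail(4, 5 * 6) = factorial_tail(4, 30)
= factorial_tail(3, 4 * 30) = factorial_tail(3, 120)
= factorial_tail(2, 3 * 120) = factorial_tail(2, 360)
= factorial_tail(1, 2 * 360) = factorial_tail(1, 720)
n <= 1, return acc = 720


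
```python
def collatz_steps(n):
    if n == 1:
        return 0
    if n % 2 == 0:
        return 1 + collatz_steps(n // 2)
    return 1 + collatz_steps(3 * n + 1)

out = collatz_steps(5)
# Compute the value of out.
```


collatz_steps(5)
5 is odd -> 3*5+1 = 16 -> collatz_steps(16)
16 is even -> collatz_steps(8)
8 is even -> collatz_steps(4)
4 is even -> collatz_steps(2)
2 is even -> collatz_steps(1)
Reached 1 after 5 steps
= 5


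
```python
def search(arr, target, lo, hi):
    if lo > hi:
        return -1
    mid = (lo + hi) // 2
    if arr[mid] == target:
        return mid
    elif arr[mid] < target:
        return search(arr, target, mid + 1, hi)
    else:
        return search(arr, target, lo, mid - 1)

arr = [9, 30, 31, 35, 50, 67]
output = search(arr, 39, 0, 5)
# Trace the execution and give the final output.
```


search(arr, 39, 0, 5)
lo=0, hi=5, mid=2, arr[mid]=31
31 < 39, search right half
lo=3, hi=5, mid=4, arr[mid]=50
50 > 39, search left half
lo=3, hi=3, mid=3, arr[mid]=35
35 < 39, search right half
lo > hi, target not found, return -1
= -1


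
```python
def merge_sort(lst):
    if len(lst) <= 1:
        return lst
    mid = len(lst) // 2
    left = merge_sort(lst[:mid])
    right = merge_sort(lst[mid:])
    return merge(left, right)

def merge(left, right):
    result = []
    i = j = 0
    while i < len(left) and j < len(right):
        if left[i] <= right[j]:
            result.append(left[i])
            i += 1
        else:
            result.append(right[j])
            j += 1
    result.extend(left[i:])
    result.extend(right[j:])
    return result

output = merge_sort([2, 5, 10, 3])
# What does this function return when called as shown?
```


merge_sort([2, 5, 10, 3])
Split into [2, 5] and [10, 3]
Left sorted: [2, 5]
Right sorted: [3, 10]
Merge [2, 5] and [3, 10]
= [2, 3, 5, 10]


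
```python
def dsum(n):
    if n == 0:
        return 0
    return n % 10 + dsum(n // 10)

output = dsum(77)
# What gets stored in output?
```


dsum(77)
= 7 + dsum(7)
= 7 + 7 + dsum(0)
= 7 + 7 + 0
= 14


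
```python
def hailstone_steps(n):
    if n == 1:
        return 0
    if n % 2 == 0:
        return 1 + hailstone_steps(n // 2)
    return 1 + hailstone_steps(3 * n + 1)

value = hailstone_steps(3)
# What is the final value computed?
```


hailstone_steps(3)
3 is odd -> 3*3+1 = 10 -> hailstone_steps(10)
10 is even -> hailstone_steps(5)
5 is odd -> 3*5+1 = 16 -> hailstone_steps(16)
16 is even -> hailstone_steps(8)
8 is even -> hailstone_steps(4)
4 is even -> hailstone_steps(2)
2 is even -> hailstone_steps(1)
Reached 1 after 7 steps
= 7


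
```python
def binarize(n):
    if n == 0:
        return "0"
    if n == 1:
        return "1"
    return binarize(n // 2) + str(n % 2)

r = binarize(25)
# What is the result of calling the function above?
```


binarize(25)
= binarize(12) + "1"
= binarize(6) + "0" + "1"
= binarize(3) + "0" + "0" + "1"
= binarize(1) + "1" + "0" + "0" + "1"
= "1" + "1" + "0" + "0" + "1"
= "11001"


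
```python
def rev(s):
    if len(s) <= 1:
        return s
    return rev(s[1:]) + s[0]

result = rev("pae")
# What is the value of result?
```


rev("pae")
= rev("ae") + "p"
= rev("e") + "a" + "p"
= "e" + "a" + "p"
= "eap"


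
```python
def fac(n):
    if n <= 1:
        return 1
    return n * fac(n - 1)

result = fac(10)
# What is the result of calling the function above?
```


fac(10)
= 10 * fac(9)
= 10 * 9 * fac(8)
= 10 * 9 * 8 * fac(7)
= 10 * 9 * 8 * 7 * fac(6)
= 10 * 9 * 8 * 7 * 6 * fac(5)
= 10 * 9 * 8 * 7 * 6 * 5 * fac(4)
= 10 * 9 * 8 * 7 * 6 * 5 * 4 * fac(3)
= 10 * 9 * 8 * 7 * 6 * 5 * 4 * 3 * fac(2)
= 10 * 9 * 8 * 7 * 6 * 5 * 4 * 3 * 2 * fac(1)
= 10 * 9 * 8 * 7 * 6 * 5 * 4 * 3 * 2 * 1
= 3628800


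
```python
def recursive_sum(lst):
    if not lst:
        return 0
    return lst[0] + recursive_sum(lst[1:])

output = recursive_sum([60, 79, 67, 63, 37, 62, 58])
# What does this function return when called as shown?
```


recursive_sum([60, 79, 67, 63, 37, 62, 58])
= 60 + recursive_sum([79, 67, 63, 37, 62, 58])
= 60 + 79 + recursive_sum([67, 63, 37, 62, 58])
= 60 + 79 + 67 + recursive_sum([63, 37, 62, 58])
= 60 + 79 + 67 + 63 + recursive_sum([37, 62, 58])
= 60 + 79 + 67 + 63 + 37 + recursive_sum([62, 58])
= 60 + 79 + 67 + 63 + 37 + 62 + recursive_sum([58])
= 60 + 79 + 67 + 63 + 37 + 62 + 58 + recursive_sum([])
= 60 + 79 + 67 + 63 + 37 + 62 + 58 + 0
= 426


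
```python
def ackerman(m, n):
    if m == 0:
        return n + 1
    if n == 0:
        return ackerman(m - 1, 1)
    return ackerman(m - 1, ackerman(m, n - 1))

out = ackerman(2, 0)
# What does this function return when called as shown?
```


ackerman(2, 0)
n == 0: return ackerman(1, 1)
= ackerman(1, 1) = 3
= 3


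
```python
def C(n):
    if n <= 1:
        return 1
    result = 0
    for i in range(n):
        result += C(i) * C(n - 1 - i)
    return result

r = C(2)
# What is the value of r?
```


C(2)
= sum of C(i) * C(2-1-i) for i in 0..1
  C(0)*C(1) = 1*1 = 1
  C(1)*C(0) = 1*1 = 1
= 1 + 1
= 2


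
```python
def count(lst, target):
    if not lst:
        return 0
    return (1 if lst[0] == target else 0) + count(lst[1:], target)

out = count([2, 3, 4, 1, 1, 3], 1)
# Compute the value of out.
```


count([2, 3, 4, 1, 1, 3], 1)
lst[0]=2 != 1: 0 + count([3, 4, 1, 1, 3], 1)
lst[0]=3 != 1: 0 + count([4, 1, 1, 3], 1)
lst[0]=4 != 1: 0 + count([1, 1, 3], 1)
lst[0]=1 == 1: 1 + count([1, 3], 1)
lst[0]=1 == 1: 1 + count([3], 1)
lst[0]=3 != 1: 0 + count([], 1)
= 2


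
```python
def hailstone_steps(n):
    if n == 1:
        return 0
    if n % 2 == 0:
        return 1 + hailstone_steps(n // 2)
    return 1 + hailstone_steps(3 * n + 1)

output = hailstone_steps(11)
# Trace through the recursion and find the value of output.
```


hailstone_steps(11)
11 is odd -> 3*11+1 = 34 -> hailstone_steps(34)
34 is even -> hailstone_steps(17)
17 is odd -> 3*17+1 = 52 -> hailstone_steps(52)
52 is even -> hailstone_steps(26)
26 is even -> hailstone_steps(13)
13 is odd -> 3*13+1 = 40 -> hailstone_steps(40)
40 is even -> hailstone_steps(20)
20 is even -> hailstone_steps(10)
10 is even -> hailstone_steps(5)
5 is odd -> 3*5+1 = 16 -> hailstone_steps(16)
16 is even -> hailstone_steps(8)
8 is even -> hailstone_steps(4)
4 is even -> hailstone_steps(2)
2 is even -> hailstone_steps(1)
Reached 1 after 14 steps
= 14


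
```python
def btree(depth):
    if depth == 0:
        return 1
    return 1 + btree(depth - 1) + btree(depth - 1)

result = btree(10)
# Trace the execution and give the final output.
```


btree(10)
= 1 + btree(9) + btree(9)
= 1 + 2 * btree(9)
btree(k) = 2^(k+1) - 1
btree(0) = 1
btree(1) = 3
btree(2) = 7
btree(3) = 15
btree(4) = 31
btree(10) = 2^11 - 1 = 2047


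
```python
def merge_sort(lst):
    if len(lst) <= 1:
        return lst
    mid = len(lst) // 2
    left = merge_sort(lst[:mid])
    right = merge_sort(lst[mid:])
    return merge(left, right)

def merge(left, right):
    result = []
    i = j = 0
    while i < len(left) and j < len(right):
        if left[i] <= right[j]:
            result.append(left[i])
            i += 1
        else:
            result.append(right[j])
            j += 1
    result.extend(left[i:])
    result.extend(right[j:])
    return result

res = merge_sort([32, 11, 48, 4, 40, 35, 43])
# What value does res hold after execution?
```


merge_sort([32, 11, 48, 4, 40, 35, 43])
Split into [32, 11, 48] and [4, 40, 35, 43]
Left sorted: [11, 32, 48]
Right sorted: [4, 35, 40, 43]
Merge [11, 32, 48] and [4, 35, 40, 43]
= [4, 11, 32, 35, 40, 43, 48]


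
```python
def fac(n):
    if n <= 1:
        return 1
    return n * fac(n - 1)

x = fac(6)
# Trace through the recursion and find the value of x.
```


fac(6)
= 6 * fac(5)
= 6 * 5 * fac(4)
= 6 * 5 * 4 * fac(3)
= 6 * 5 * 4 * 3 * fac(2)
= 6 * 5 * 4 * 3 * 2 * fac(1)
= 6 * 5 * 4 * 3 * 2 * 1
= 720


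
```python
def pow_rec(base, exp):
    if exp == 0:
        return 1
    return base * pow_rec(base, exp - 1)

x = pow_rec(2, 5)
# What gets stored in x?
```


pow_rec(2, 5)
= 2 * pow_rec(2, 4)
= 2 * 2 * pow_rec(2, 3)
= 2 * 2 * 2 * pow_rec(2, 2)
= 2 * 2 * 2 * 2 * pow_rec(2, 1)
= 2 * 2 * 2 * 2 * 2 * pow_rec(2, 0)
= 2 * 2 * 2 * 2 * 2 * 1
= 32


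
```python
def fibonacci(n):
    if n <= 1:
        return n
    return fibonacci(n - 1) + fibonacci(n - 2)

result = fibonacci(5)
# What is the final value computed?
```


fibonacci(5)
= fibonacci(4) + fibonacci(3)
= (fibonacci(3) + fibonacci(2)) + fibonacci(3)
Computing bottom-up: fibonacci(0)=0, fibonacci(1)=1, fibonacci(2)=1, fibonacci(3)=2, fibonacci(4)=3, fibonacci(5)=5
= 5


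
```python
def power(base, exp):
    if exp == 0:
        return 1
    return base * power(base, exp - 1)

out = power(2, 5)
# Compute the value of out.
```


power(2, 5)
= 2 * power(2, 4)
= 2 * 2 * power(2, 3)
= 2 * 2 * 2 * power(2, 2)
= 2 * 2 * 2 * 2 * power(2, 1)
= 2 * 2 * 2 * 2 * 2 * power(2, 0)
= 2 * 2 * 2 * 2 * 2 * 1
= 32


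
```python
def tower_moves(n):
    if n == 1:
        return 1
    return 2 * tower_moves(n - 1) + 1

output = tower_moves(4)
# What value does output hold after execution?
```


tower_moves(4)
= 2 * tower_moves(3) + 1
= 2 * (2 * tower_moves(2) + 1) + 1
= 2 * (2 * (2 * tower_moves(1) + 1) + 1) + 1
Now compute bottom-up:
tower_moves(1) = 1
tower_moves(2) = 2 * 1 + 1 = 3
tower_moves(3) = 2 * 3 + 1 = 7
tower_moves(4) = 2 * 7 + 1 = 15
= 15


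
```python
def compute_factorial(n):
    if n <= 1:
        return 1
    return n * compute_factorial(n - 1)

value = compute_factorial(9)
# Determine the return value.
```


compute_factorial(9)
= 9 * compute_factorial(8)
= 9 * 8 * compute_factorial(7)
= 9 * 8 * 7 * compute_factorial(6)
= 9 * 8 * 7 * 6 * compute_factorial(5)
= 9 * 8 * 7 * 6 * 5 * compute_factorial(4)
= 9 * 8 * 7 * 6 * 5 * 4 * compute_factorial(3)
= 9 * 8 * 7 * 6 * 5 * 4 * 3 * compute_factorial(2)
= 9 * 8 * 7 * 6 * 5 * 4 * 3 * 2 * compute_factorial(1)
= 9 * 8 * 7 * 6 * 5 * 4 * 3 * 2 * 1
= 362880


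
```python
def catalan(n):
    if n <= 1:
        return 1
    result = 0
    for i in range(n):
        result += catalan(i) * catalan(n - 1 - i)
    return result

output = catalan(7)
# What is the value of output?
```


catalan(7)
= sum of catalan(i) * catalan(7-1-i) for i in 0..6
First compute sub-values bottom-up:
  catalan(0) = 1, catalan(1) = 1
  catalan(2) = 1*1 + 1*1 = 2
  catalan(3) = 1*2 + 1*1 + 2*1 = 5
  catalan(4) = 1*5 + 1*2 + 2*1 + 5*1 = 14
  catalan(5) = 1*14 + 1*5 + 2*2 + 5*1 + 14*1 = 42
  catalan(6) = 1*42 + 1*14 + 2*5 + 5*2 + 14*1 + 42*1 = 132
Now catalan(7):
  catalan(0)*catalan(6) = 1*132 = 132
  catalan(1)*catalan(5) = 1*42 = 42
  catalan(2)*catalan(4) = 2*14 = 28
  catalan(3)*catalan(3) = 5*5 = 25
  catalan(4)*catalan(2) = 14*2 = 28
  catalan(5)*catalan(1) = 42*1 = 42
  catalan(6)*catalan(0) = 132*1 = 132
= 132 + 42 + 28 + 25 + 28 + 42 + 132
= 429


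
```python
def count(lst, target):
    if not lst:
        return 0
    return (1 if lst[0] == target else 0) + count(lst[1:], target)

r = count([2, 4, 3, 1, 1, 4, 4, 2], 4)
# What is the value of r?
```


count([2, 4, 3, 1, 1, 4, 4, 2], 4)
lst[0]=2 != 4: 0 + count([4, 3, 1, 1, 4, 4, 2], 4)
lst[0]=4 == 4: 1 + count([3, 1, 1, 4, 4, 2], 4)
lst[0]=3 != 4: 0 + count([1, 1, 4, 4, 2], 4)
lst[0]=1 != 4: 0 + count([1, 4, 4, 2], 4)
lst[0]=1 != 4: 0 + count([4, 4, 2], 4)
lst[0]=4 == 4: 1 + count([4, 2], 4)
lst[0]=4 == 4: 1 + count([2], 4)
lst[0]=2 != 4: 0 + count([], 4)
= 3


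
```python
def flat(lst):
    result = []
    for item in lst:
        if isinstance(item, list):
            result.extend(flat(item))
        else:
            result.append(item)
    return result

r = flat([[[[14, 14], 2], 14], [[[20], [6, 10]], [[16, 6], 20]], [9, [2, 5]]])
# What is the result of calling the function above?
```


flat([[[[14, 14], 2], 14], [[[20], [6, 10]], [[16, 6], 20]], [9, [2, 5]]])
Processing each element:
  [[[14, 14], 2], 14] is a list -> flat recursively -> [14, 14, 2, 14]
  [[[20], [6, 10]], [[16, 6], 20]] is a list -> flat recursively -> [20, 6, 10, 16, 6, 20]
  [9, [2, 5]] is a list -> flat recursively -> [9, 2, 5]
= [14, 14, 2, 14, 20, 6, 10, 16, 6, 20, 9, 2, 5]


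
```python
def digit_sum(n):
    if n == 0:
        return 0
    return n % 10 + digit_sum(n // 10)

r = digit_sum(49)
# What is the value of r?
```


digit_sum(49)
= 9 + digit_sum(4)
= 9 + 4 + digit_sum(0)
= 9 + 4 + 0
= 13


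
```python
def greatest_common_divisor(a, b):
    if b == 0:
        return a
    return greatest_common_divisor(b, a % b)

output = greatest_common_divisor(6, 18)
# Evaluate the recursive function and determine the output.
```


greatest_common_divisor(6, 18)
= greatest_common_divisor(18, 6 % 18) = greatest_common_divisor(18, 6)
= greatest_common_divisor(6, 18 % 6) = greatest_common_divisor(6, 0)
b == 0, return a = 6


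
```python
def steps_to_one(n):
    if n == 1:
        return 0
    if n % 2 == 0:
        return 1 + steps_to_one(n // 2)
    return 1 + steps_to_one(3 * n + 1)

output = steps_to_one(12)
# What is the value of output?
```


steps_to_one(12)
12 is even -> steps_to_one(6)
6 is even -> steps_to_one(3)
3 is odd -> 3*3+1 = 10 -> steps_to_one(10)
10 is even -> steps_to_one(5)
5 is odd -> 3*5+1 = 16 -> steps_to_one(16)
16 is even -> steps_to_one(8)
8 is even -> steps_to_one(4)
4 is even -> steps_to_one(2)
2 is even -> steps_to_one(1)
Reached 1 after 9 steps
= 9


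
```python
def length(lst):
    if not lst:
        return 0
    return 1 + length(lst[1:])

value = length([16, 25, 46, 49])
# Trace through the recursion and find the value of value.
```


length([16, 25, 46, 49])
= 1 + length([25, 46, 49])
= 1 + 1 + length([46, 49])
= 1 + 1 + 1 + length([49])
= 1 + 1 + 1 + 1 + length([])
= 1 + 1 + 1 + 1 + 0
= 4


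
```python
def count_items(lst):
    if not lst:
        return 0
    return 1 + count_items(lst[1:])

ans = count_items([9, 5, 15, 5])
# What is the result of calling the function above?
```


count_items([9, 5, 15, 5])
= 1 + count_items([5, 15, 5])
= 1 + 1 + count_items([15, 5])
= 1 + 1 + 1 + count_items([5])
= 1 + 1 + 1 + 1 + count_items([])
= 1 + 1 + 1 + 1 + 0
= 4


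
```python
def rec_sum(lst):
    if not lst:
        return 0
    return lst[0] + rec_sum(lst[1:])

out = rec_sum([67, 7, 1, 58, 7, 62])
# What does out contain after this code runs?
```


rec_sum([67, 7, 1, 58, 7, 62])
= 67 + rec_sum([7, 1, 58, 7, 62])
= 67 + 7 + rec_sum([1, 58, 7, 62])
= 67 + 7 + 1 + rec_sum([58, 7, 62])
= 67 + 7 + 1 + 58 + rec_sum([7, 62])
= 67 + 7 + 1 + 58 + 7 + rec_sum([62])
= 67 + 7 + 1 + 58 + 7 + 62 + rec_sum([])
= 67 + 7 + 1 + 58 + 7 + 62 + 0
= 202


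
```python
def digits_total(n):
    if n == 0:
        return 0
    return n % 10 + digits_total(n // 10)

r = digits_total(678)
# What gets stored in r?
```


digits_total(678)
= 8 + digits_total(67)
= 8 + 7 + digits_total(6)
= 8 + 7 + 6 + digits_total(0)
= 8 + 7 + 6 + 0
= 21


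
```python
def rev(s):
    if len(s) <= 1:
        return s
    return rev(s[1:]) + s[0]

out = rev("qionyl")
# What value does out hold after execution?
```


rev("qionyl")
= rev("ionyl") + "q"
= rev("onyl") + "i" + "q"
= rev("nyl") + "o" + "i" + "q"
= rev("yl") + "n" + "o" + "i" + "q"
= rev("l") + "y" + "n" + "o" + "i" + "q"
= "l" + "y" + "n" + "o" + "i" + "q"
= "lynoiq"


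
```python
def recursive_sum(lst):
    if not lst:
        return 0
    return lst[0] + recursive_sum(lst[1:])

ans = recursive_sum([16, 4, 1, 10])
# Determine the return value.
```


recursive_sum([16, 4, 1, 10])
= 16 + recursive_sum([4, 1, 10])
= 16 + 4 + recursive_sum([1, 10])
= 16 + 4 + 1 + recursive_sum([10])
= 16 + 4 + 1 + 10 + recursive_sum([])
= 16 + 4 + 1 + 10 + 0
= 31


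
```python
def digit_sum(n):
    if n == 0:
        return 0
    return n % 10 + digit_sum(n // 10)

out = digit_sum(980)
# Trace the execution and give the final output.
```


digit_sum(980)
= 0 + digit_sum(98)
= 0 + 8 + digit_sum(9)
= 0 + 8 + 9 + digit_sum(0)
= 0 + 8 + 9 + 0
= 17


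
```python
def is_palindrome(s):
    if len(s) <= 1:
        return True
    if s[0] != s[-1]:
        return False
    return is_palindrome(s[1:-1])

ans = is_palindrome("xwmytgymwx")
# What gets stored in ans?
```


is_palindrome("xwmytgymwx")
"xwmytgymwx": s[0]='x' == s[-1]='x' -> is_palindrome("wmytgymw")
"wmytgymw": s[0]='w' == s[-1]='w' -> is_palindrome("mytgym")
"mytgym": s[0]='m' == s[-1]='m' -> is_palindrome("ytgy")
"ytgy": s[0]='y' == s[-1]='y' -> is_palindrome("tg")
"tg": s[0]='t' != s[-1]='g' -> False
= False
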